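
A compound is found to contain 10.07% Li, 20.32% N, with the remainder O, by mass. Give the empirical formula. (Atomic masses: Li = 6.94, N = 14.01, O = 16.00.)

Assume 100 g: 10.07 g Li, 20.32 g N, 69.61 g O.
Li: 10.07 g ÷ 6.94 g/mol = 1.451 mol
N: 20.32 g ÷ 14.01 g/mol = 1.45 mol
O: 69.61 g ÷ 16.00 g/mol = 4.351 mol
Divide by the smallest (1.45 mol N): Li 1.000, N 1.000, O 3.000
≈ 1:1:3 → LiNO3

LiNO3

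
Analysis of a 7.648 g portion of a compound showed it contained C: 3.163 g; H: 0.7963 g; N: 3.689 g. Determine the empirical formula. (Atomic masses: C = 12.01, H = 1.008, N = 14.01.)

n(C) = 3.163/12.01 = 0.2634, n(H) = 0.7963/1.008 = 0.79, n(N) = 3.689/14.01 = 0.2633
Divide by the smallest (0.2633 mol N): C 1.000, H 3.000, N 1.000
Ratio ≈ 1:3:1, so the empirical formula is CH3N

CH3N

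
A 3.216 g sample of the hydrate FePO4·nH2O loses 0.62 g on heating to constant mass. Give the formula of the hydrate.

Mass of anhydrous FePO4 = 3.216 − 0.62 = 2.596 g
mol H2O = 0.62 / 18.02 = 0.03441
Molar mass of FePO4 = 150.82 g/mol → mol FePO4 = 2.596 / 150.82 = 0.01721
n = 0.03441 / 0.01721 = 2.00 ≈ 2 → FePO4·2H2O

FePO4·2H2O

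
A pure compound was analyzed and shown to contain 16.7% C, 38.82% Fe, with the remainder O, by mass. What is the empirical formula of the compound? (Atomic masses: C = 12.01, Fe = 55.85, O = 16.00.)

Assume 100 g: 16.7 g C, 38.82 g Fe, 44.48 g O.
Moles — C: 16.7 / 12.01 = 1.391 mol; Fe: 38.82 / 55.85 = 0.6951 mol; O: 44.48 / 16.00 = 2.78 mol
Divide by the smallest (0.6951 mol Fe): C 2.001, Fe 1.000, O 4.000
Ratio ≈ 2:1:4, so the empirical formula is C2FeO4

C2FeO4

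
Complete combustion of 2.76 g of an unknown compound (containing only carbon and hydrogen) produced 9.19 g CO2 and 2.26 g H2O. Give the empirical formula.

mol C = 9.19 / 44.01 = 0.2088; mass C = 0.2088 × 12.01 = 2.508 g
mol H = 2 × (2.26 / 18.02) = 0.2508; mass H = 0.2508 × 1.008 = 0.2528 g
Ratios (÷ 0.2088): C 1.000, H 1.201
×5: C 5.00, H 6.01 → C5H6

C5H6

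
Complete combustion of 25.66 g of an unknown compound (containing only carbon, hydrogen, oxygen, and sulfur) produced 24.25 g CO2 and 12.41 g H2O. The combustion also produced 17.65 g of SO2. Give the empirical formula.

C2H5O2S

mol C = 24.25 / 44.01 = 0.5510; mass C = 0.5510 × 12.01 = 6.618 g
mol H = 2 × (12.41 / 18.02) = 1.377; mass H = 1.377 × 1.008 = 1.388 g
mol S = 17.65 / 64.07 = 0.2755; mass S = 8.835 g
mass O = 25.66 − (16.84) = 8.819 g → mol O = 0.5512
Divide by the smallest (0.2755 mol S): C 2.000, H 5.000, O 2.001, S 1.000
≈ 2:5:2:1 → C2H5O2S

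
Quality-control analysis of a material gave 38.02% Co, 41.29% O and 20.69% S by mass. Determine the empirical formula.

Assume 100 g: 38.02 g Co, 41.29 g O, 20.69 g S.
n(Co) = 38.02/58.93 = 0.6452, n(O) = 41.29/16.00 = 2.581, n(S) = 20.69/32.07 = 0.6452
Ratios (÷ 0.6452): Co 1.000, O 4.000, S 1.000
Ratio ≈ 1:4:1, so the empirical formula is CoO4S

CoO4S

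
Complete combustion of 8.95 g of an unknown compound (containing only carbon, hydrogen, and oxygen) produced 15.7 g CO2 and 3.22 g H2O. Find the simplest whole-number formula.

C4H4O3

mol C = 15.7 / 44.01 = 0.3567; mass C = 0.3567 × 12.01 = 4.284 g
mol H = 2 × (3.22 / 18.02) = 0.3574; mass H = 0.3574 × 1.008 = 0.3602 g
mass O = 8.95 − (4.645) = 4.305 g → mol O = 0.2691
Smallest is O at 0.2691 mol; normalising gives C 1.326, H 1.328, O 1.000
Multiply by 3: C 3.98, H 3.98, O 3.00 → C4H4O3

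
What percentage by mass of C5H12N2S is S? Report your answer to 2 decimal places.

24.25%

Molar mass = 5(12.01) + 12(1.008) + 2(14.01) + 1(32.07) = 132.236 g/mol
Mass of S per mole = 1 × 32.07 = 32.070 g
% S = 32.070 / 132.236 × 100 = 24.25%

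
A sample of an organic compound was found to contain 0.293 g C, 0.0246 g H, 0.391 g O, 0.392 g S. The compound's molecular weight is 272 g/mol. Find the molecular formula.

Moles — C: 0.293 / 12.01 = 0.0244 mol; H: 0.0246 / 1.008 = 0.0244 mol; O: 0.391 / 16.00 = 0.02444 mol; S: 0.392 / 32.07 = 0.01222 mol
Divide by the smallest (0.01222 mol S): C 1.996, H 1.997, O 1.999, S 1.000
→ C2H2O2S
Empirical-formula mass = 90.11 g/mol
n = 272 / 90.11 = 3.02 ≈ 3
Molecular formula = (C2H2O2S)×3 = C6H6O6S3

C6H6O6S3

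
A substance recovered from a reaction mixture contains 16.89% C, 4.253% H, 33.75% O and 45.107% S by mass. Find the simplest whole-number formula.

Assume 100 g: 16.89 g C, 4.253 g H, 33.75 g O, 45.107 g S.
Moles — C: 16.89 / 12.01 = 1.406 mol; H: 4.253 / 1.008 = 4.219 mol; O: 33.75 / 16.00 = 2.109 mol; S: 45.107 / 32.07 = 1.407 mol
Smallest is C at 1.406 mol; normalising gives C 1.000, H 3.000, O 1.500, S 1.000
Multiply by 2: C 2.00, H 6.00, O 3.00, S 2.00 → C2H6O3S2

C2H6O3S2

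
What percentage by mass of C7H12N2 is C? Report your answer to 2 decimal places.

Molar mass = 7(12.01) + 12(1.008) + 2(14.01) = 124.186 g/mol
Mass of C per mole = 7 × 12.01 = 84.070 g
% C = 84.070 / 124.186 × 100 = 67.70%

67.70%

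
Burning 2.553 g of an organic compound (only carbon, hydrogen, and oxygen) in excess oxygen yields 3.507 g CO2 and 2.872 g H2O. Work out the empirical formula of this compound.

CH4O

mol C = 3.507 / 44.01 = 0.07969; mass C = 0.07969 × 12.01 = 0.9570 g
mol H = 2 × (2.872 / 18.02) = 0.3188; mass H = 0.3188 × 1.008 = 0.3213 g
mass O = 2.553 − (1.278) = 1.275 g → mol O = 0.07967
Divide by the smallest (0.07967 mol O): C 1.000, H 4.001, O 1.000
Ratio ≈ 1:4:1, so the empirical formula is CH4O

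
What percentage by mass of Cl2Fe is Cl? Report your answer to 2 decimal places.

Molar mass = 2(35.45) + 1(55.85) = 126.750 g/mol
Mass of Cl per mole = 2 × 35.45 = 70.900 g
% Cl = 70.900 / 126.750 × 100 = 55.94%

55.94%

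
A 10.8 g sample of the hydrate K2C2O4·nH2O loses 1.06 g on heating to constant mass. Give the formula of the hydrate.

Mass of anhydrous K2C2O4 = 10.8 − 1.06 = 9.74 g
mol H2O = 1.06 / 18.02 = 0.05882
Molar mass of K2C2O4 = 166.22 g/mol → mol K2C2O4 = 9.74 / 166.22 = 0.0586
n = 0.05882 / 0.0586 = 1.00 ≈ 1 → K2C2O4·H2O

K2C2O4·H2O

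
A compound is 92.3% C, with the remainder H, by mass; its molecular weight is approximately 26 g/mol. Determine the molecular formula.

Assume 100 g: 92.3 g C, 7.7 g H.
n(C) = 92.3/12.01 = 7.685, n(H) = 7.7/1.008 = 7.639
Smallest is H at 7.639 mol; normalising gives C 1.006, H 1.000
→ CH
Empirical-formula mass = 13.02 g/mol
n = 26 / 13.02 = 2.00 ≈ 2
Molecular formula = (CH)×2 = C2H2

C2H2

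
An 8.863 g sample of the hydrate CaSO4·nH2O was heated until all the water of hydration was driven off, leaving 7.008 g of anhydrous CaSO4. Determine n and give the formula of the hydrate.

Mass of water lost = 8.863 − 7.008 = 1.855 g → 1.855 / 18.02 = 0.1029 mol H2O
Molar mass of CaSO4 = 136.15 g/mol → mol CaSO4 = 7.008 / 136.15 = 0.05147
n = 0.1029 / 0.05147 = 2.00 ≈ 2 → CaSO4·2H2O

CaSO4·2H2O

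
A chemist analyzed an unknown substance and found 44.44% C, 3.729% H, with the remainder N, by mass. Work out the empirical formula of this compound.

Assume 100 g: 44.44 g C, 3.729 g H, 51.831 g N.
n(C) = 44.44/12.01 = 3.7, n(H) = 3.729/1.008 = 3.699, n(N) = 51.831/14.01 = 3.7
Divide by the smallest (3.699 mol H): C 1.000, H 1.000, N 1.000
→ CHN

CHN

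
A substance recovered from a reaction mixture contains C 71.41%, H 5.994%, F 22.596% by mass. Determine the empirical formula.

C5H5F

Assume 100 g: 71.41 g C, 5.994 g H, 22.596 g F.
Moles — C: 71.41 / 12.01 = 5.946 mol; H: 5.994 / 1.008 = 5.946 mol; F: 22.596 / 19.00 = 1.189 mol
Divide by the smallest (1.189 mol F): C 5.000, H 5.000, F 1.000
→ C5H5F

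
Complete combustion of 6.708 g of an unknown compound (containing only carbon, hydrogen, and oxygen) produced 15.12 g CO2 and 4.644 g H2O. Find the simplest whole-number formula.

mol C = 15.12 / 44.01 = 0.3436; mass C = 0.3436 × 12.01 = 4.126 g
mol H = 2 × (4.644 / 18.02) = 0.5154; mass H = 0.5154 × 1.008 = 0.5196 g
mass O = 6.708 − (4.646) = 2.062 g → mol O = 0.1289
Ratios (÷ 0.1289): C 2.665, H 3.999, O 1.000
Scaling by 3: C 8.00, H 12.00, O 3.00 → C8H12O3

C8H12O3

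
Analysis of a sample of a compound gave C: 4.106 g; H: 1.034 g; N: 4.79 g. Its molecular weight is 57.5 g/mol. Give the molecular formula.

n(C) = 4.106/12.01 = 0.3419, n(H) = 1.034/1.008 = 1.026, n(N) = 4.79/14.01 = 0.3419
Ratios (÷ 0.3419): C 1.000, H 3.000, N 1.000
≈ 1:3:1 → CH3N
Empirical-formula mass = 29.04 g/mol
n = 57.5 / 29.04 = 1.98 ≈ 2
Molecular formula = (CH3N)×2 = C2H6N2

C2H6N2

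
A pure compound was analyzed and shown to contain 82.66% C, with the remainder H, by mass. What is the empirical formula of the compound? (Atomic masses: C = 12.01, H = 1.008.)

Assume 100 g: 82.66 g C, 17.34 g H.
n(C) = 82.66/12.01 = 6.883, n(H) = 17.34/1.008 = 17.2
Smallest is C at 6.883 mol; normalising gives C 1.000, H 2.499
×2: C 2.00, H 5.00 → C2H5

C2H5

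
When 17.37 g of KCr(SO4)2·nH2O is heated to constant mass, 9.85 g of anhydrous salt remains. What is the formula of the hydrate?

KCr(SO4)2·12H2O

Mass of water lost = 17.37 − 9.85 = 7.52 g → 7.52 / 18.02 = 0.4173 mol H2O
Molar mass of KCr(SO4)2 = 283.24 g/mol → mol KCr(SO4)2 = 9.85 / 283.24 = 0.03478
n = 0.4173 / 0.03478 = 12.00 ≈ 12 → KCr(SO4)2·12H2O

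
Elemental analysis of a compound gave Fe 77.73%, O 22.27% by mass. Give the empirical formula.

Assume 100 g: 77.73 g Fe, 22.27 g O.
Moles — Fe: 77.73 / 55.85 = 1.392 mol; O: 22.27 / 16.00 = 1.392 mol
Smallest is Fe at 1.392 mol; normalising gives Fe 1.000, O 1.000
→ FeO

FeO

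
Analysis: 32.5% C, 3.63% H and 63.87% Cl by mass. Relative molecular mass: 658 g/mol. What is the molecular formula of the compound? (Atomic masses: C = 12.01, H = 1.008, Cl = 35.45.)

C18H24Cl12

Assume 100 g: 32.5 g C, 3.63 g H, 63.87 g Cl.
C: 32.5 g ÷ 12.01 g/mol = 2.706 mol
H: 3.63 g ÷ 1.008 g/mol = 3.601 mol
Cl: 63.87 g ÷ 35.45 g/mol = 1.802 mol
Ratios (÷ 1.802): C 1.502, H 1.999, Cl 1.000
Multiply by 2: C 3.00, H 4.00, Cl 2.00 → C3H4Cl2
Empirical-formula mass = 110.96 g/mol
n = 658 / 110.96 = 5.93 ≈ 6
Molecular formula = (C3H4Cl2)×6 = C18H24Cl12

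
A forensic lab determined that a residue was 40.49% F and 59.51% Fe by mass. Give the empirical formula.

Assume 100 g: 40.49 g F, 59.51 g Fe.
Moles — F: 40.49 / 19.00 = 2.131 mol; Fe: 59.51 / 55.85 = 1.066 mol
Divide by the smallest (1.066 mol Fe): F 2.000, Fe 1.000
≈ 2:1 → F2Fe

F2Fe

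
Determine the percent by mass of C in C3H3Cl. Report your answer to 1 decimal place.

48.4%

Molar mass = 3(12.01) + 3(1.008) + 1(35.45) = 74.504 g/mol
Mass of C per mole = 3 × 12.01 = 36.030 g
% C = 36.030 / 74.504 × 100 = 48.4%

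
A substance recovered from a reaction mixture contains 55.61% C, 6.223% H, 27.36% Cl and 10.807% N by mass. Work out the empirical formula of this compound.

C6H8ClN

Assume 100 g: 55.61 g C, 6.223 g H, 27.36 g Cl, 10.807 g N.
C: 55.61 g ÷ 12.01 g/mol = 4.63 mol
H: 6.223 g ÷ 1.008 g/mol = 6.174 mol
Cl: 27.36 g ÷ 35.45 g/mol = 0.7718 mol
N: 10.807 g ÷ 14.01 g/mol = 0.7714 mol
Smallest is N at 0.7714 mol; normalising gives C 6.003, H 8.003, Cl 1.001, N 1.000
→ C6H8ClN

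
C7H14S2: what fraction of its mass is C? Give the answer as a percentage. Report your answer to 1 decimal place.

51.8%

Molar mass = 7(12.01) + 14(1.008) + 2(32.07) = 162.322 g/mol
Mass of C per mole = 7 × 12.01 = 84.070 g
% C = 84.070 / 162.322 × 100 = 51.8%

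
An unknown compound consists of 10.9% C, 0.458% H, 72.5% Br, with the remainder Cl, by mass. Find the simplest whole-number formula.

C2HBr2Cl

Assume 100 g: 10.9 g C, 0.458 g H, 72.5 g Br, 16.14 g Cl.
Moles — C: 10.9 / 12.01 = 0.9076 mol; H: 0.458 / 1.008 = 0.4544 mol; Br: 72.5 / 79.90 = 0.9074 mol; Cl: 16.14 / 35.45 = 0.4553 mol
Ratios (÷ 0.4544): C 1.997, H 1.000, Br 1.997, Cl 1.002
Ratio ≈ 2:1:2:1, so the empirical formula is C2HBr2Cl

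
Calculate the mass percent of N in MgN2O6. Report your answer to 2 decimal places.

Molar mass = 1(24.31) + 2(14.01) + 6(16.00) = 148.330 g/mol
Mass of N per mole = 2 × 14.01 = 28.020 g
% N = 28.020 / 148.330 × 100 = 18.89%

18.89%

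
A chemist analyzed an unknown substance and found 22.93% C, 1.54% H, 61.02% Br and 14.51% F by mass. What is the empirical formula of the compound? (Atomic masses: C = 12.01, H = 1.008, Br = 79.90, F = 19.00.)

C5H4Br2F2

Assume 100 g: 22.93 g C, 1.54 g H, 61.02 g Br, 14.51 g F.
C: 22.93 g ÷ 12.01 g/mol = 1.909 mol
H: 1.54 g ÷ 1.008 g/mol = 1.528 mol
Br: 61.02 g ÷ 79.90 g/mol = 0.7637 mol
F: 14.51 g ÷ 19.00 g/mol = 0.7637 mol
Smallest is F at 0.7637 mol; normalising gives C 2.500, H 2.001, Br 1.000, F 1.000
Scaling by 2: C 5.00, H 4.00, Br 2.00, F 2.00 → C5H4Br2F2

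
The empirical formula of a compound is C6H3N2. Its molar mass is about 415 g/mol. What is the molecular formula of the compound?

Empirical-formula mass = 103.10 g/mol
n = 415 / 103.10 = 4.03 ≈ 4
Molecular formula = (C6H3N2)4 = C24H12N8

C24H12N8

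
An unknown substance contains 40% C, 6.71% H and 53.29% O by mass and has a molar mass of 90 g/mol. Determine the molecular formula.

Assume 100 g: 40 g C, 6.71 g H, 53.29 g O.
n(C) = 40/12.01 = 3.331, n(H) = 6.71/1.008 = 6.657, n(O) = 53.29/16.00 = 3.331
Divide by the smallest (3.331 mol C): C 1.000, H 1.999, O 1.000
≈ 1:2:1 → CH2O
Empirical-formula mass = 30.03 g/mol
n = 90 / 30.03 = 3.00 ≈ 3
Molecular formula = (CH2O)×3 = C3H6O3

C3H6O3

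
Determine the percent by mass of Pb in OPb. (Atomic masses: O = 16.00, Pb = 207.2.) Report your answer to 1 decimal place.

Molar mass = 1(16.00) + 1(207.2) = 223.200 g/mol
Mass of Pb per mole = 1 × 207.2 = 207.200 g
% Pb = 207.200 / 223.200 × 100 = 92.8%

92.8%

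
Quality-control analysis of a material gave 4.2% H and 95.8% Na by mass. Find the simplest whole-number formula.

HNa

Assume 100 g: 4.2 g H, 95.8 g Na.
Moles — H: 4.2 / 1.008 = 4.167 mol; Na: 95.8 / 22.99 = 4.167 mol
Ratios (÷ 4.167): H 1.000, Na 1.000
Ratio ≈ 1:1, so the empirical formula is HNa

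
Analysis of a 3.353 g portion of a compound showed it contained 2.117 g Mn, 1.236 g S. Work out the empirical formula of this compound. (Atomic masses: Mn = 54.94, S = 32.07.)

MnS

Mn: 2.117 g ÷ 54.94 g/mol = 0.03853 mol
S: 1.236 g ÷ 32.07 g/mol = 0.03854 mol
Smallest is Mn at 0.03853 mol; normalising gives Mn 1.000, S 1.000
≈ 1:1 → MnS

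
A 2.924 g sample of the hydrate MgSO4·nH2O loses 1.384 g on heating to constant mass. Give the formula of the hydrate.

Mass of anhydrous MgSO4 = 2.924 − 1.384 = 1.54 g
mol H2O = 1.384 / 18.02 = 0.0768
Molar mass of MgSO4 = 120.38 g/mol → mol MgSO4 = 1.54 / 120.38 = 0.01279
n = 0.0768 / 0.01279 = 6.00 ≈ 6 → MgSO4·6H2O

MgSO4·6H2O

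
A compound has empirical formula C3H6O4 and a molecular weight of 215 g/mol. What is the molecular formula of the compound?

C6H12O8

Empirical-formula mass = 106.08 g/mol
n = 215 / 106.08 = 2.03 ≈ 2
Molecular formula = (C3H6O4)2 = C6H12O8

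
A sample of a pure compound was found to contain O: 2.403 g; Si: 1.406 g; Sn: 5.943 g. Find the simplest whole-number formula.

O3SiSn

Moles — O: 2.403 / 16.00 = 0.1502 mol; Si: 1.406 / 28.09 = 0.05005 mol; Sn: 5.943 / 118.71 = 0.05006 mol
Smallest is Si at 0.05005 mol; normalising gives O 3.001, Si 1.000, Sn 1.000
Ratio ≈ 3:1:1, so the empirical formula is O3SiSn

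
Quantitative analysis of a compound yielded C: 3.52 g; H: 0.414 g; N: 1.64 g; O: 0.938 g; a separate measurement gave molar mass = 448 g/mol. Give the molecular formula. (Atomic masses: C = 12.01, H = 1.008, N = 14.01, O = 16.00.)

n(C) = 3.52/12.01 = 0.2931, n(H) = 0.414/1.008 = 0.4107, n(N) = 1.64/14.01 = 0.1171, n(O) = 0.938/16.00 = 0.05862
Smallest is O at 0.05862 mol; normalising gives C 4.999, H 7.006, N 1.997, O 1.000
Ratio ≈ 5:7:2:1, so the empirical formula is C5H7N2O
Empirical-formula mass = 111.13 g/mol
n = 448 / 111.13 = 4.03 ≈ 4
Molecular formula = (C5H7N2O)×4 = C20H28N8O4

C20H28N8O4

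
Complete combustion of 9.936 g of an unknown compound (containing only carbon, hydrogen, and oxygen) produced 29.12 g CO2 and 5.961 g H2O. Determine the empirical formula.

mol C = 29.12 / 44.01 = 0.6617; mass C = 0.6617 × 12.01 = 7.947 g
mol H = 2 × (5.961 / 18.02) = 0.6616; mass H = 0.6616 × 1.008 = 0.6669 g
mass O = 9.936 − (8.614) = 1.322 g → mol O = 0.08265
Ratios (÷ 0.08265): C 8.005, H 8.004, O 1.000
Ratio ≈ 8:8:1, so the empirical formula is C8H8O

C8H8O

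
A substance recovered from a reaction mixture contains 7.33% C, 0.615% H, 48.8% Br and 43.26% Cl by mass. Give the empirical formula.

Assume 100 g: 7.33 g C, 0.615 g H, 48.8 g Br, 43.26 g Cl.
C: 7.33 g ÷ 12.01 g/mol = 0.6103 mol
H: 0.615 g ÷ 1.008 g/mol = 0.6101 mol
Br: 48.8 g ÷ 79.90 g/mol = 0.6108 mol
Cl: 43.26 g ÷ 35.45 g/mol = 1.22 mol
Smallest is H at 0.6101 mol; normalising gives C 1.000, H 1.000, Br 1.001, Cl 2.000
≈ 1:1:1:2 → CHBrCl2

CHBrCl2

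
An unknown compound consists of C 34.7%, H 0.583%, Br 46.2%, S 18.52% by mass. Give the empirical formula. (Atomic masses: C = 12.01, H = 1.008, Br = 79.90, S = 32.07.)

Assume 100 g: 34.7 g C, 0.583 g H, 46.2 g Br, 18.52 g S.
Moles — C: 34.7 / 12.01 = 2.889 mol; H: 0.583 / 1.008 = 0.5784 mol; Br: 46.2 / 79.90 = 0.5782 mol; S: 18.52 / 32.07 = 0.5775 mol
Divide by the smallest (0.5775 mol S): C 5.003, H 1.002, Br 1.001, S 1.000
Ratio ≈ 5:1:1:1, so the empirical formula is C5HBrS

C5HBrS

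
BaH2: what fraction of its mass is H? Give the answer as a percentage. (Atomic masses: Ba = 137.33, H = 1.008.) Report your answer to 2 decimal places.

1.45%

Molar mass = 1(137.33) + 2(1.008) = 139.346 g/mol
Mass of H per mole = 2 × 1.008 = 2.016 g
% H = 2.016 / 139.346 × 100 = 1.45%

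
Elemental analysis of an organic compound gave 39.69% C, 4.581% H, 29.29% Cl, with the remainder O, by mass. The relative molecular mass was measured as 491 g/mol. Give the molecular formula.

Assume 100 g: 39.69 g C, 4.581 g H, 29.29 g Cl, 26.439 g O.
Moles — C: 39.69 / 12.01 = 3.305 mol; H: 4.581 / 1.008 = 4.545 mol; Cl: 29.29 / 35.45 = 0.8262 mol; O: 26.439 / 16.00 = 1.652 mol
Smallest is Cl at 0.8262 mol; normalising gives C 4.000, H 5.500, Cl 1.000, O 2.000
Multiply by 2: C 8.00, H 11.00, Cl 2.00, O 4.00 → C8H11Cl2O4
Empirical-formula mass = 242.07 g/mol
n = 491 / 242.07 = 2.03 ≈ 2
Molecular formula = (C8H11Cl2O4)×2 = C16H22Cl4O8

C16H22Cl4O8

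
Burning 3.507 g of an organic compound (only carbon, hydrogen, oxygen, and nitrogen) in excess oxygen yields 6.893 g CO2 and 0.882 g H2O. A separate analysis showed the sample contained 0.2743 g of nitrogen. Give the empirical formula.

C8H5NO4

mol C = 6.893 / 44.01 = 0.1566; mass C = 0.1566 × 12.01 = 1.881 g
mol H = 2 × (0.882 / 18.02) = 0.09789; mass H = 0.09789 × 1.008 = 0.09867 g
mol N = 0.2743 / 14.01 = 0.01958
mass O = 3.507 − (2.254) = 1.253 g → mol O = 0.07831
Smallest is N at 0.01958 mol; normalising gives C 8.000, H 5.000, N 1.000, O 4.000
→ C8H5NO4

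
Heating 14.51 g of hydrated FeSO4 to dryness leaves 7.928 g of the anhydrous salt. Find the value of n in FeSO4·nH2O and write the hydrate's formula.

FeSO4·7H2O

Mass of water lost = 14.51 − 7.928 = 6.582 g → 6.582 / 18.02 = 0.3653 mol H2O
Molar mass of FeSO4 = 151.92 g/mol → mol FeSO4 = 7.928 / 151.92 = 0.05219
n = 0.3653 / 0.05219 = 7.00 ≈ 7 → FeSO4·7H2O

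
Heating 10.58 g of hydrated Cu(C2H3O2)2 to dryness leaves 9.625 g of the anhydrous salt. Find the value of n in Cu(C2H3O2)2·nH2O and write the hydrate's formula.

Mass of water lost = 10.58 − 9.625 = 0.955 g → 0.955 / 18.02 = 0.053 mol H2O
Molar mass of Cu(C2H3O2)2 = 181.64 g/mol → mol Cu(C2H3O2)2 = 9.625 / 181.64 = 0.05299
n = 0.053 / 0.05299 = 1.00 ≈ 1 → Cu(C2H3O2)2·H2O

Cu(C2H3O2)2·H2O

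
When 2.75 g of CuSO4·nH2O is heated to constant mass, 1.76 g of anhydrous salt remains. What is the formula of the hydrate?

Mass of water lost = 2.75 − 1.76 = 0.99 g → 0.99 / 18.02 = 0.05494 mol H2O
Molar mass of CuSO4 = 159.62 g/mol → mol CuSO4 = 1.76 / 159.62 = 0.01103
n = 0.05494 / 0.01103 = 4.98 ≈ 5 → CuSO4·5H2O

CuSO4·5H2O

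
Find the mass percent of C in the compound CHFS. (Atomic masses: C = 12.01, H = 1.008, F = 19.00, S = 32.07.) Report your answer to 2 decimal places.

Molar mass = 1(12.01) + 1(1.008) + 1(19.00) + 1(32.07) = 64.088 g/mol
Mass of C per mole = 1 × 12.01 = 12.010 g
% C = 12.010 / 64.088 × 100 = 18.74%

18.74%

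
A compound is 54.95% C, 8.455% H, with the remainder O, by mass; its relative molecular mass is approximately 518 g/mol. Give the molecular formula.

C24H44O12

Assume 100 g: 54.95 g C, 8.455 g H, 36.595 g O.
Moles — C: 54.95 / 12.01 = 4.575 mol; H: 8.455 / 1.008 = 8.388 mol; O: 36.595 / 16.00 = 2.287 mol
Smallest is O at 2.287 mol; normalising gives C 2.000, H 3.667, O 1.000
Multiply by 3: C 6.00, H 11.00, O 3.00 → C6H11O3
Empirical-formula mass = 131.15 g/mol
n = 518 / 131.15 = 3.95 ≈ 4
Molecular formula = (C6H11O3)×4 = C24H44O12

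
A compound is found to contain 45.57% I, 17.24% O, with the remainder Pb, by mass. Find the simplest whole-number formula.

Assume 100 g: 45.57 g I, 17.24 g O, 37.19 g Pb.
I: 45.57 g ÷ 126.90 g/mol = 0.3591 mol
O: 17.24 g ÷ 16.00 g/mol = 1.077 mol
Pb: 37.19 g ÷ 207.2 g/mol = 0.1795 mol
Divide by the smallest (0.1795 mol Pb): I 2.001, O 6.003, Pb 1.000
Ratio ≈ 2:6:1, so the empirical formula is I2O6Pb

I2O6Pb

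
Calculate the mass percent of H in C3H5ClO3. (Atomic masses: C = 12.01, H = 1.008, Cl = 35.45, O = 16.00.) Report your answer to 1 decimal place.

4.0%

Molar mass = 3(12.01) + 5(1.008) + 1(35.45) + 3(16.00) = 124.520 g/mol
Mass of H per mole = 5 × 1.008 = 5.040 g
% H = 5.040 / 124.520 × 100 = 4.0%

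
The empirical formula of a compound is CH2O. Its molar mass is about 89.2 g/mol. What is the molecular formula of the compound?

C3H6O3

Empirical-formula mass = 30.03 g/mol
n = 89.2 / 30.03 = 2.97 ≈ 3
Molecular formula = (CH2O)3 = C3H6O3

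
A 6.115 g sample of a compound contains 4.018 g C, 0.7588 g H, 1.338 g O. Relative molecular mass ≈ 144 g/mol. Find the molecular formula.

C8H18O2

C: 4.018 g ÷ 12.01 g/mol = 0.3346 mol
H: 0.7588 g ÷ 1.008 g/mol = 0.7528 mol
O: 1.338 g ÷ 16.00 g/mol = 0.08363 mol
Ratios (÷ 0.08363): C 4.001, H 9.002, O 1.000
Ratio ≈ 4:9:1, so the empirical formula is C4H9O
Empirical-formula mass = 73.11 g/mol
n = 144 / 73.11 = 1.97 ≈ 2
Molecular formula = (C4H9O)×2 = C8H18O2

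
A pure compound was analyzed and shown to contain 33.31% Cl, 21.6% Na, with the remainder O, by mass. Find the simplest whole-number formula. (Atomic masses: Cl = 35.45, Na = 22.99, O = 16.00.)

Assume 100 g: 33.31 g Cl, 21.6 g Na, 45.09 g O.
Cl: 33.31 g ÷ 35.45 g/mol = 0.9396 mol
Na: 21.6 g ÷ 22.99 g/mol = 0.9395 mol
O: 45.09 g ÷ 16.00 g/mol = 2.818 mol
Smallest is Na at 0.9395 mol; normalising gives Cl 1.000, Na 1.000, O 2.999
Ratio ≈ 1:1:3, so the empirical formula is ClNaO3

ClNaO3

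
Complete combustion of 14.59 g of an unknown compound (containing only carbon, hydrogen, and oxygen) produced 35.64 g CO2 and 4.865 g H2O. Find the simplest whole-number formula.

mol C = 35.64 / 44.01 = 0.8098; mass C = 0.8098 × 12.01 = 9.726 g
mol H = 2 × (4.865 / 18.02) = 0.5400; mass H = 0.5400 × 1.008 = 0.5443 g
mass O = 14.59 − (10.27) = 4.320 g → mol O = 0.2700
Ratios (÷ 0.27): C 2.999, H 2.000, O 1.000
Ratio ≈ 3:2:1, so the empirical formula is C3H2O

C3H2O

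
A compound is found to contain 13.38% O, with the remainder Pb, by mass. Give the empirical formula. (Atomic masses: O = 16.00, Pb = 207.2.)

Assume 100 g: 13.38 g O, 86.62 g Pb.
Moles — O: 13.38 / 16.00 = 0.8363 mol; Pb: 86.62 / 207.2 = 0.4181 mol
Divide by the smallest (0.4181 mol Pb): O 2.000, Pb 1.000
→ O2Pb

O2Pb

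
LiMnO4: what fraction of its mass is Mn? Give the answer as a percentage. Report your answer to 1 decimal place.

Molar mass = 1(6.94) + 1(54.94) + 4(16.00) = 125.880 g/mol
Mass of Mn per mole = 1 × 54.94 = 54.940 g
% Mn = 54.940 / 125.880 × 100 = 43.6%

43.6%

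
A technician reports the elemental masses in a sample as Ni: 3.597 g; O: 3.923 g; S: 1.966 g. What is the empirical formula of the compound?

NiO4S

n(Ni) = 3.597/58.69 = 0.06129, n(O) = 3.923/16.00 = 0.2452, n(S) = 1.966/32.07 = 0.0613
Ratios (÷ 0.06129): Ni 1.000, O 4.001, S 1.000
Ratio ≈ 1:4:1, so the empirical formula is NiO4S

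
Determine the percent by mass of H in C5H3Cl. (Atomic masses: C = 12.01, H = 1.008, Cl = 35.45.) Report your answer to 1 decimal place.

3.1%

Molar mass = 5(12.01) + 3(1.008) + 1(35.45) = 98.524 g/mol
Mass of H per mole = 3 × 1.008 = 3.024 g
% H = 3.024 / 98.524 × 100 = 3.1%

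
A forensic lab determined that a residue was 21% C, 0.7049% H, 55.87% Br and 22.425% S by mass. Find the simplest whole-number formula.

C5H2Br2S2

Assume 100 g: 21 g C, 0.7049 g H, 55.87 g Br, 22.425 g S.
Moles — C: 21 / 12.01 = 1.749 mol; H: 0.7049 / 1.008 = 0.6993 mol; Br: 55.87 / 79.90 = 0.6992 mol; S: 22.425 / 32.07 = 0.6993 mol
Smallest is Br at 0.6992 mol; normalising gives C 2.501, H 1.000, Br 1.000, S 1.000
×2: C 5.00, H 2.00, Br 2.00, S 2.00 → C5H2Br2S2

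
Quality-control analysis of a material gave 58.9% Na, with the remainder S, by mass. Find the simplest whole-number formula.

Assume 100 g: 58.9 g Na, 41.1 g S.
Moles — Na: 58.9 / 22.99 = 2.562 mol; S: 41.1 / 32.07 = 1.282 mol
Divide by the smallest (1.282 mol S): Na 1.999, S 1.000
Ratio ≈ 2:1, so the empirical formula is Na2S

Na2S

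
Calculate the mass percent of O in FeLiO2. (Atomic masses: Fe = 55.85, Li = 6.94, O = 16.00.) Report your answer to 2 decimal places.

33.76%

Molar mass = 1(55.85) + 1(6.94) + 2(16.00) = 94.790 g/mol
Mass of O per mole = 2 × 16.00 = 32.000 g
% O = 32.000 / 94.790 × 100 = 33.76%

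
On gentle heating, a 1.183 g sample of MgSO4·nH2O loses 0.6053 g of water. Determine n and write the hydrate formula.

MgSO4·7H2O

Mass of anhydrous MgSO4 = 1.183 − 0.6053 = 0.5777 g
mol H2O = 0.6053 / 18.02 = 0.03359
Molar mass of MgSO4 = 120.38 g/mol → mol MgSO4 = 0.5777 / 120.38 = 0.004799
n = 0.03359 / 0.004799 = 7.00 ≈ 7 → MgSO4·7H2O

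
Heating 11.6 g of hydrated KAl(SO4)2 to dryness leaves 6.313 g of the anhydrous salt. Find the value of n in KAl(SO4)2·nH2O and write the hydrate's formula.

KAl(SO4)2·12H2O

Mass of water lost = 11.6 − 6.313 = 5.287 g → 5.287 / 18.02 = 0.2934 mol H2O
Molar mass of KAl(SO4)2 = 258.22 g/mol → mol KAl(SO4)2 = 6.313 / 258.22 = 0.02445
n = 0.2934 / 0.02445 = 12.00 ≈ 12 → KAl(SO4)2·12H2O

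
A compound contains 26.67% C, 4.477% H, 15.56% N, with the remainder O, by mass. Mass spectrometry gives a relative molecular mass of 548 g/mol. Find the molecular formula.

C12H24N6O18

Assume 100 g: 26.67 g C, 4.477 g H, 15.56 g N, 53.293 g O.
C: 26.67 g ÷ 12.01 g/mol = 2.221 mol
H: 4.477 g ÷ 1.008 g/mol = 4.441 mol
N: 15.56 g ÷ 14.01 g/mol = 1.111 mol
O: 53.293 g ÷ 16.00 g/mol = 3.331 mol
Divide by the smallest (1.111 mol N): C 1.999, H 3.999, N 1.000, O 2.999
≈ 2:4:1:3 → C2H4NO3
Empirical-formula mass = 90.06 g/mol
n = 548 / 90.06 = 6.08 ≈ 6
Molecular formula = (C2H4NO3)×6 = C12H24N6O18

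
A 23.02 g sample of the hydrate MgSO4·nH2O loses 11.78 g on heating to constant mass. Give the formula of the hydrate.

Mass of anhydrous MgSO4 = 23.02 − 11.78 = 11.24 g
mol H2O = 11.78 / 18.02 = 0.6537
Molar mass of MgSO4 = 120.38 g/mol → mol MgSO4 = 11.24 / 120.38 = 0.09337
n = 0.6537 / 0.09337 = 7.00 ≈ 7 → MgSO4·7H2O

MgSO4·7H2O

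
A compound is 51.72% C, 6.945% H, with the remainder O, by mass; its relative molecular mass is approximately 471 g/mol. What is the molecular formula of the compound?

C20H32O12

Assume 100 g: 51.72 g C, 6.945 g H, 41.335 g O.
C: 51.72 g ÷ 12.01 g/mol = 4.306 mol
H: 6.945 g ÷ 1.008 g/mol = 6.89 mol
O: 41.335 g ÷ 16.00 g/mol = 2.583 mol
Ratios (÷ 2.583): C 1.667, H 2.667, O 1.000
Multiply by 3: C 5.00, H 8.00, O 3.00 → C5H8O3
Empirical-formula mass = 116.11 g/mol
n = 471 / 116.11 = 4.06 ≈ 4
Molecular formula = (C5H8O3)×4 = C20H32O12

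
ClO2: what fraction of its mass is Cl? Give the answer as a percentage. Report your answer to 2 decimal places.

Molar mass = 1(35.45) + 2(16.00) = 67.450 g/mol
Mass of Cl per mole = 1 × 35.45 = 35.450 g
% Cl = 35.450 / 67.450 × 100 = 52.56%

52.56%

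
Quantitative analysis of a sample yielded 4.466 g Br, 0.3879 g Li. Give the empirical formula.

n(Br) = 4.466/79.90 = 0.05589, n(Li) = 0.3879/6.94 = 0.05589
Divide by the smallest (0.05589 mol Li): Br 1.000, Li 1.000
→ BrLi

BrLi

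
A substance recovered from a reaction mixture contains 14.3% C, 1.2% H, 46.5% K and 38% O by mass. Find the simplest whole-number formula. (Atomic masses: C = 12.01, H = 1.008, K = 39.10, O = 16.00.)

Assume 100 g: 14.3 g C, 1.2 g H, 46.5 g K, 38 g O.
n(C) = 14.3/12.01 = 1.191, n(H) = 1.2/1.008 = 1.19, n(K) = 46.5/39.10 = 1.189, n(O) = 38/16.00 = 2.375
Smallest is K at 1.189 mol; normalising gives C 1.001, H 1.001, K 1.000, O 1.997
→ CHKO2

CHKO2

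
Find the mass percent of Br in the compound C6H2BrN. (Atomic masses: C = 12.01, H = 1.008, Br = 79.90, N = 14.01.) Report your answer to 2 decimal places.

Molar mass = 6(12.01) + 2(1.008) + 1(79.90) + 1(14.01) = 167.986 g/mol
Mass of Br per mole = 1 × 79.90 = 79.900 g
% Br = 79.900 / 167.986 × 100 = 47.56%

47.56%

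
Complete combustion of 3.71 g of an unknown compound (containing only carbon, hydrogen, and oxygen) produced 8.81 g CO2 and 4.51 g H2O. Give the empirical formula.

C4H10O

mol C = 8.81 / 44.01 = 0.2002; mass C = 0.2002 × 12.01 = 2.404 g
mol H = 2 × (4.51 / 18.02) = 0.5006; mass H = 0.5006 × 1.008 = 0.5046 g
mass O = 3.71 − (2.909) = 0.8013 g → mol O = 0.05008
Smallest is O at 0.05008 mol; normalising gives C 3.997, H 9.995, O 1.000
≈ 4:10:1 → C4H10O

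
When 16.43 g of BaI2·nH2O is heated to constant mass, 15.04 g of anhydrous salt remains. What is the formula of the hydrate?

Mass of water lost = 16.43 − 15.04 = 1.39 g → 1.39 / 18.02 = 0.07714 mol H2O
Molar mass of BaI2 = 391.13 g/mol → mol BaI2 = 15.04 / 391.13 = 0.03845
n = 0.07714 / 0.03845 = 2.01 ≈ 2 → BaI2·2H2O

BaI2·2H2O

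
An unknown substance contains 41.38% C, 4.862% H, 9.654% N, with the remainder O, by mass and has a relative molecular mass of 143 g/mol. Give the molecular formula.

Assume 100 g: 41.38 g C, 4.862 g H, 9.654 g N, 44.104 g O.
Moles — C: 41.38 / 12.01 = 3.445 mol; H: 4.862 / 1.008 = 4.823 mol; N: 9.654 / 14.01 = 0.6891 mol; O: 44.104 / 16.00 = 2.756 mol
Ratios (÷ 0.6891): C 5.000, H 7.000, N 1.000, O 4.000
→ C5H7NO4
Empirical-formula mass = 145.12 g/mol
n = 143 / 145.12 = 0.99 ≈ 1
Molecular formula = empirical formula = C5H7NO4

C5H7NO4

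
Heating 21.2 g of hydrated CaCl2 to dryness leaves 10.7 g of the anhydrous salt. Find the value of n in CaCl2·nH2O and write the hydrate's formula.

CaCl2·6H2O

Mass of water lost = 21.2 − 10.7 = 10.5 g → 10.5 / 18.02 = 0.5827 mol H2O
Molar mass of CaCl2 = 110.98 g/mol → mol CaCl2 = 10.7 / 110.98 = 0.09641
n = 0.5827 / 0.09641 = 6.04 ≈ 6 → CaCl2·6H2O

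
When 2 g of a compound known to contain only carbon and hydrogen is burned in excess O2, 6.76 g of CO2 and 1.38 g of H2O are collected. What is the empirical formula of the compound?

mol C = 6.76 / 44.01 = 0.1536; mass C = 0.1536 × 12.01 = 1.845 g
mol H = 2 × (1.38 / 18.02) = 0.1532; mass H = 0.1532 × 1.008 = 0.1544 g
Ratios (÷ 0.1532): C 1.003, H 1.000
≈ 1:1 → CH

CH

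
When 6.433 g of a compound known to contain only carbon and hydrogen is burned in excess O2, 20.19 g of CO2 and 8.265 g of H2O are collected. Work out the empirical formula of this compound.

mol C = 20.19 / 44.01 = 0.4588; mass C = 0.4588 × 12.01 = 5.510 g
mol H = 2 × (8.265 / 18.02) = 0.9173; mass H = 0.9173 × 1.008 = 0.9247 g
Smallest is C at 0.4588 mol; normalising gives C 1.000, H 2.000
≈ 1:2 → CH2

CH2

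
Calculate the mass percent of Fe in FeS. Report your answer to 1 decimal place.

Molar mass = 1(55.85) + 1(32.07) = 87.920 g/mol
Mass of Fe per mole = 1 × 55.85 = 55.850 g
% Fe = 55.850 / 87.920 × 100 = 63.5%

63.5%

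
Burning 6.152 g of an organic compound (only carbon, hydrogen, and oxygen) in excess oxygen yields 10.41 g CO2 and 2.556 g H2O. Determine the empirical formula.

C5H6O4

mol C = 10.41 / 44.01 = 0.2365; mass C = 0.2365 × 12.01 = 2.841 g
mol H = 2 × (2.556 / 18.02) = 0.2837; mass H = 0.2837 × 1.008 = 0.2860 g
mass O = 6.152 − (3.127) = 3.025 g → mol O = 0.1891
Divide by the smallest (0.1891 mol O): C 1.251, H 1.500, O 1.000
Scaling by 4: C 5.00, H 6.00, O 4.00 → C5H6O4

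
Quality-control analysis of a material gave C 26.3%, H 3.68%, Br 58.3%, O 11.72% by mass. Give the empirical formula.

C3H5BrO

Assume 100 g: 26.3 g C, 3.68 g H, 58.3 g Br, 11.72 g O.
C: 26.3 g ÷ 12.01 g/mol = 2.19 mol
H: 3.68 g ÷ 1.008 g/mol = 3.651 mol
Br: 58.3 g ÷ 79.90 g/mol = 0.7297 mol
O: 11.72 g ÷ 16.00 g/mol = 0.7325 mol
Ratios (÷ 0.7297): C 3.001, H 5.003, Br 1.000, O 1.004
≈ 3:5:1:1 → C3H5BrO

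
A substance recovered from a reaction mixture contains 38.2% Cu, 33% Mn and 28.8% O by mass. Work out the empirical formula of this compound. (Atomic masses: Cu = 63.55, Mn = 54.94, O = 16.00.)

Assume 100 g: 38.2 g Cu, 33 g Mn, 28.8 g O.
n(Cu) = 38.2/63.55 = 0.6011, n(Mn) = 33/54.94 = 0.6007, n(O) = 28.8/16.00 = 1.8
Smallest is Mn at 0.6007 mol; normalising gives Cu 1.001, Mn 1.000, O 2.997
Ratio ≈ 1:1:3, so the empirical formula is CuMnO3

CuMnO3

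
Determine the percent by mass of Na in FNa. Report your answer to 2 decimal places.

54.75%

Molar mass = 1(19.00) + 1(22.99) = 41.990 g/mol
Mass of Na per mole = 1 × 22.99 = 22.990 g
% Na = 22.990 / 41.990 × 100 = 54.75%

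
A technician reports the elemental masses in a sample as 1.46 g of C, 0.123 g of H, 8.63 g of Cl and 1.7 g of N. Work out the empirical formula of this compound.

CHCl2N

n(C) = 1.46/12.01 = 0.1216, n(H) = 0.123/1.008 = 0.122, n(Cl) = 8.63/35.45 = 0.2434, n(N) = 1.7/14.01 = 0.1213
Ratios (÷ 0.1213): C 1.002, H 1.006, Cl 2.006, N 1.000
≈ 1:1:2:1 → CHCl2N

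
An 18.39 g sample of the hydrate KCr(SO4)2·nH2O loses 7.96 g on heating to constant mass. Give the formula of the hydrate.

Mass of anhydrous KCr(SO4)2 = 18.39 − 7.96 = 10.43 g
mol H2O = 7.96 / 18.02 = 0.4417
Molar mass of KCr(SO4)2 = 283.24 g/mol → mol KCr(SO4)2 = 10.43 / 283.24 = 0.03682
n = 0.4417 / 0.03682 = 12.00 ≈ 12 → KCr(SO4)2·12H2O

KCr(SO4)2·12H2O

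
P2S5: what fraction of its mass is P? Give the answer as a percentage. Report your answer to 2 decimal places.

27.86%

Molar mass = 2(30.97) + 5(32.07) = 222.290 g/mol
Mass of P per mole = 2 × 30.97 = 61.940 g
% P = 61.940 / 222.290 × 100 = 27.86%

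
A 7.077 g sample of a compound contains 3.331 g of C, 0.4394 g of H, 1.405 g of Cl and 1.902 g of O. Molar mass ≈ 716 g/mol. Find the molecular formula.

n(C) = 3.331/12.01 = 0.2774, n(H) = 0.4394/1.008 = 0.4359, n(Cl) = 1.405/35.45 = 0.03963, n(O) = 1.902/16.00 = 0.1189
Ratios (÷ 0.03963): C 6.998, H 10.999, Cl 1.000, O 2.999
→ C7H11ClO3
Empirical-formula mass = 178.61 g/mol
n = 716 / 178.61 = 4.01 ≈ 4
Molecular formula = (C7H11ClO3)×4 = C28H44Cl4O12

C28H44Cl4O12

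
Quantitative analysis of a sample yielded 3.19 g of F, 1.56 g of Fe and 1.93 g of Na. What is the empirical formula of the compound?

F6FeNa3

F: 3.19 g ÷ 19.00 g/mol = 0.1679 mol
Fe: 1.56 g ÷ 55.85 g/mol = 0.02793 mol
Na: 1.93 g ÷ 22.99 g/mol = 0.08395 mol
Ratios (÷ 0.02793): F 6.011, Fe 1.000, Na 3.006
→ F6FeNa3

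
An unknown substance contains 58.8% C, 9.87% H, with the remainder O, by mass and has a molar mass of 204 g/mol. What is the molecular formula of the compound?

Assume 100 g: 58.8 g C, 9.87 g H, 31.33 g O.
C: 58.8 g ÷ 12.01 g/mol = 4.896 mol
H: 9.87 g ÷ 1.008 g/mol = 9.792 mol
O: 31.33 g ÷ 16.00 g/mol = 1.958 mol
Smallest is O at 1.958 mol; normalising gives C 2.500, H 5.001, O 1.000
×2: C 5.00, H 10.00, O 2.00 → C5H10O2
Empirical-formula mass = 102.13 g/mol
n = 204 / 102.13 = 2.00 ≈ 2
Molecular formula = (C5H10O2)×2 = C10H20O4

C10H20O4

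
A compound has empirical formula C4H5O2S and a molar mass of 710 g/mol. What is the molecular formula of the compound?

Empirical-formula mass = 117.15 g/mol
n = 710 / 117.15 = 6.06 ≈ 6
Molecular formula = (C4H5O2S)6 = C24H30O12S6

C24H30O12S6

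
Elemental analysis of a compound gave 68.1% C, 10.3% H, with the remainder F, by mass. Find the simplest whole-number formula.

C5H9F

Assume 100 g: 68.1 g C, 10.3 g H, 21.6 g F.
C: 68.1 g ÷ 12.01 g/mol = 5.67 mol
H: 10.3 g ÷ 1.008 g/mol = 10.22 mol
F: 21.6 g ÷ 19.00 g/mol = 1.137 mol
Smallest is F at 1.137 mol; normalising gives C 4.988, H 8.988, F 1.000
≈ 5:9:1 → C5H9F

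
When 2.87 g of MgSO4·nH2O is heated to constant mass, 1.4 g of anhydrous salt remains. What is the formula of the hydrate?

Mass of water lost = 2.87 − 1.4 = 1.47 g → 1.47 / 18.02 = 0.08158 mol H2O
Molar mass of MgSO4 = 120.38 g/mol → mol MgSO4 = 1.4 / 120.38 = 0.01163
n = 0.08158 / 0.01163 = 7.01 ≈ 7 → MgSO4·7H2O

MgSO4·7H2O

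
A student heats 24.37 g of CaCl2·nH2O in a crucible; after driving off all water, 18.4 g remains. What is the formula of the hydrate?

CaCl2·2H2O

Mass of water lost = 24.37 − 18.4 = 5.97 g → 5.97 / 18.02 = 0.3313 mol H2O
Molar mass of CaCl2 = 110.98 g/mol → mol CaCl2 = 18.4 / 110.98 = 0.1658
n = 0.3313 / 0.1658 = 2.00 ≈ 2 → CaCl2·2H2O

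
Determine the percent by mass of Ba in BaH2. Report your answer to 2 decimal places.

98.55%

Molar mass = 1(137.33) + 2(1.008) = 139.346 g/mol
Mass of Ba per mole = 1 × 137.33 = 137.330 g
% Ba = 137.330 / 139.346 × 100 = 98.55%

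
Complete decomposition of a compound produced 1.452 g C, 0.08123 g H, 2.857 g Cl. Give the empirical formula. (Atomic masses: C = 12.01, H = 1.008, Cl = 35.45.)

C3H2Cl2

n(C) = 1.452/12.01 = 0.1209, n(H) = 0.08123/1.008 = 0.08059, n(Cl) = 2.857/35.45 = 0.08059
Ratios (÷ 0.08059): C 1.500, H 1.000, Cl 1.000
×2: C 3.00, H 2.00, Cl 2.00 → C3H2Cl2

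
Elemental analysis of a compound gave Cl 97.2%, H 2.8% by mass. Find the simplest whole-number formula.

Assume 100 g: 97.2 g Cl, 2.8 g H.
Moles — Cl: 97.2 / 35.45 = 2.742 mol; H: 2.8 / 1.008 = 2.778 mol
Smallest is Cl at 2.742 mol; normalising gives Cl 1.000, H 1.013
≈ 1:1 → ClH

ClH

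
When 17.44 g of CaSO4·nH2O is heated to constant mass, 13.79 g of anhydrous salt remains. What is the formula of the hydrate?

Mass of water lost = 17.44 − 13.79 = 3.65 g → 3.65 / 18.02 = 0.2026 mol H2O
Molar mass of CaSO4 = 136.15 g/mol → mol CaSO4 = 13.79 / 136.15 = 0.1013
n = 0.2026 / 0.1013 = 2.00 ≈ 2 → CaSO4·2H2O

CaSO4·2H2O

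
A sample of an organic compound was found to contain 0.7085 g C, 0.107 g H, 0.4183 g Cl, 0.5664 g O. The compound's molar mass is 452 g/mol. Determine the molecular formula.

Moles — C: 0.7085 / 12.01 = 0.05899 mol; H: 0.107 / 1.008 = 0.1062 mol; Cl: 0.4183 / 35.45 = 0.0118 mol; O: 0.5664 / 16.00 = 0.0354 mol
Divide by the smallest (0.0118 mol Cl): C 4.999, H 8.996, Cl 1.000, O 3.000
Ratio ≈ 5:9:1:3, so the empirical formula is C5H9ClO3
Empirical-formula mass = 152.57 g/mol
n = 452 / 152.57 = 2.96 ≈ 3
Molecular formula = (C5H9ClO3)×3 = C15H27Cl3O9

C15H27Cl3O9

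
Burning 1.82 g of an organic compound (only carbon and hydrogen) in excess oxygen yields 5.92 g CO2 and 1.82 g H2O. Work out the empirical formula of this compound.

C2H3

mol C = 5.92 / 44.01 = 0.1345; mass C = 0.1345 × 12.01 = 1.616 g
mol H = 2 × (1.82 / 18.02) = 0.2020; mass H = 0.2020 × 1.008 = 0.2036 g
Ratios (÷ 0.1345): C 1.000, H 1.502
Multiply by 2: C 2.00, H 3.00 → C2H3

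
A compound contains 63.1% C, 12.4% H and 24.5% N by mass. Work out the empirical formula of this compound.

C3H7N

Assume 100 g: 63.1 g C, 12.4 g H, 24.5 g N.
Moles — C: 63.1 / 12.01 = 5.254 mol; H: 12.4 / 1.008 = 12.3 mol; N: 24.5 / 14.01 = 1.749 mol
Divide by the smallest (1.749 mol N): C 3.004, H 7.034, N 1.000
≈ 3:7:1 → C3H7N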